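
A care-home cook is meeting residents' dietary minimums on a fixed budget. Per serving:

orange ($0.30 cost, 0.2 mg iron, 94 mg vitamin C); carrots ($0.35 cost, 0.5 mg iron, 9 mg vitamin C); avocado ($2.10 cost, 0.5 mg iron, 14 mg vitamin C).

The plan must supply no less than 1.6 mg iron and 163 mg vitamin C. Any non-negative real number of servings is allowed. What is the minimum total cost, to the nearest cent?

$1.36

Two binding constraints pin down two serving amounts, so the optimal mix uses at most two foods. The candidates are each food alone (scaled to the tighter of iron/vitamin C) and each pair with both constraints tight.
orange only: max(1.6/0.2, 163/94) = 8 servings → $2.40.
carrots only: max(1.6/0.5, 163/9) = 18.11 servings → $6.34.
avocado only: max(1.6/0.5, 163/14) = 11.64 servings → $24.45.
orange + carrots with both tight: 1.485 servings and 2.606 servings → $1.36.
orange + avocado with both tight: 1.337 servings and 2.665 servings → $6.00.
carrots + avocado: the both-tight solution has a negative serving — not a feasible corner.
So the least-cost plan costs $1.36.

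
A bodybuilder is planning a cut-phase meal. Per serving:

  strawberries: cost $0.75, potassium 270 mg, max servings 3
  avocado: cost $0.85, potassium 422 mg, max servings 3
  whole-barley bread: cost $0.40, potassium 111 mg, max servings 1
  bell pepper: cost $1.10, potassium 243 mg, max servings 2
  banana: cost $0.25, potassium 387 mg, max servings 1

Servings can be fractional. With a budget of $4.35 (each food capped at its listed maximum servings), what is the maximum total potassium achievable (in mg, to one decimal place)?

Potassium per dollar: banana 1548, avocado 496.5, strawberries 360, whole-barley bread 277.5, bell pepper 220.9.
Take 1 serving of banana: spends $0.25, +387.0 mg potassium (running total 387.0 mg).
Take 3 servings of avocado: spends $2.55, +1266.0 mg potassium (running total 1653.0 mg).
Take 2.067 servings of strawberries: spends $1.55, +558.0 mg potassium (running total 2211.0 mg).
Filling greedily by potassium-per-dollar is optimal for one linear limit, giving 2211.0 mg.

2211.0 mg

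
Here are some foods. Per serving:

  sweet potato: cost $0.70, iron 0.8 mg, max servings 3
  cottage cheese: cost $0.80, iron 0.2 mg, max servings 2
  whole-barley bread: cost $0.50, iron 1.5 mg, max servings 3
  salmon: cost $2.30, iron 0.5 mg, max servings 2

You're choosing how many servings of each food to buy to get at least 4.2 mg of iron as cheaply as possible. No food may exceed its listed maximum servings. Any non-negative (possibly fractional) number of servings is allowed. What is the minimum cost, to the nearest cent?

$1.40

Cost per mg of iron: whole-barley bread $0.3333, sweet potato $0.8750, cottage cheese $4.0000, salmon $4.6000.
Take 2.8 servings of whole-barley bread: +4.2 mg iron for $1.40 (total $1.40, still need 0.0 mg).
Filling from the cheapest source first is optimal under one linear minimum: $1.40.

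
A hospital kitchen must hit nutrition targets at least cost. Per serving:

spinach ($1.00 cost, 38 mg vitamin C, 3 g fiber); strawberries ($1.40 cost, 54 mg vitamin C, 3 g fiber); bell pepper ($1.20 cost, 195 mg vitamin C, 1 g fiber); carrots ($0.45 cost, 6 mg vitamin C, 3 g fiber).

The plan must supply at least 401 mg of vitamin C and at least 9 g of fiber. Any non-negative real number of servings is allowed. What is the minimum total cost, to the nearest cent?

With two linear requirements the optimum uses one or two foods; enumerate the corners.
spinach only: max(401/38, 9/3) = 10.55 servings → $10.55.
strawberries only: max(401/54, 9/3) = 7.426 servings → $10.40.
bell pepper only: max(401/195, 9/1) = 9 servings → $10.80.
carrots only: max(401/6, 9/3) = 66.83 servings → $30.07.
spinach + strawberries: intersection lies outside the first quadrant.
spinach + bell pepper with both tight: 2.475 servings and 1.574 servings → $4.36.
spinach + carrots: intersection lies outside the first quadrant.
strawberries + bell pepper with both tight: 2.55 servings and 1.35 servings → $5.19.
strawberries + carrots with both targets exact would need a negative amount; discard.
bell pepper + carrots with both tight: 1.984 servings and 2.339 servings → $3.43.
The minimum over all feasible corners is $3.43.

$3.43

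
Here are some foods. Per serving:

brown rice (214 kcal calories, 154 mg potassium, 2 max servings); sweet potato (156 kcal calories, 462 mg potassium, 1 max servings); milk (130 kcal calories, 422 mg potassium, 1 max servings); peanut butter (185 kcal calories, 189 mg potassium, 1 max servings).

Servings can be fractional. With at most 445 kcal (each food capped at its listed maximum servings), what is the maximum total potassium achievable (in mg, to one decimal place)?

1046.4 mg

Potassium per kcal: milk 3.246, sweet potato 2.962, peanut butter 1.022, brown rice 0.7196.
Take 1 serving of milk: uses 130 kcal, +422.0 mg potassium (running total 422.0 mg).
Take 1 serving of sweet potato: uses 156 kcal, +462.0 mg potassium (running total 884.0 mg).
Take 0.8595 servings of peanut butter: uses 159 kcal, +162.4 mg potassium (running total 1046.4 mg).
Greedy by best ratio exhausts the calories allowance optimally: 1046.4 mg.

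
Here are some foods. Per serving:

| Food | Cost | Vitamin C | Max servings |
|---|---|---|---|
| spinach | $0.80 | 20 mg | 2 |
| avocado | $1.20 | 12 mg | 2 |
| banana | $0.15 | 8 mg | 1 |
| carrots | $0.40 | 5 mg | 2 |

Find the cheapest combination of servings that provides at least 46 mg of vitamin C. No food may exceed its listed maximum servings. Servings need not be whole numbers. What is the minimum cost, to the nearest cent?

$1.67

Cost per mg of vitamin C: banana $0.0187, spinach $0.0400, carrots $0.0800, avocado $0.1000.
Take 1 serving of banana: +8.0 mg vitamin C for $0.15 (total $0.15, still need 38.0 mg).
Take 1.9 servings of spinach: +38.0 mg vitamin C for $1.52 (total $1.67, still need 0.0 mg).
Greedy by cheapest-per-mg is optimal for a single linear constraint, so the minimum cost is $1.67.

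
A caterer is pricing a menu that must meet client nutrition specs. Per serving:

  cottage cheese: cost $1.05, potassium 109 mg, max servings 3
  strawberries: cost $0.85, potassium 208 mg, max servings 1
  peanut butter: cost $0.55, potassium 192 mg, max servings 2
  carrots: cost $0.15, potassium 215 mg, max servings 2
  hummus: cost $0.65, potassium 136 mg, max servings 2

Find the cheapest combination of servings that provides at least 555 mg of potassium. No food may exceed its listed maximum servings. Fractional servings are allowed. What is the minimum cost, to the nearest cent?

$0.66

Cost per mg of potassium: carrots $0.0007, peanut butter $0.0029, strawberries $0.0041, hummus $0.0048, cottage cheese $0.0096.
Take 2 servings of carrots: +430.0 mg potassium for $0.30 (total $0.30, still need 125.0 mg).
Take 0.651 servings of peanut butter: +125.0 mg potassium for $0.36 (total $0.66, still need 0.0 mg).
Filling from the cheapest source first is optimal under one linear minimum: $0.66.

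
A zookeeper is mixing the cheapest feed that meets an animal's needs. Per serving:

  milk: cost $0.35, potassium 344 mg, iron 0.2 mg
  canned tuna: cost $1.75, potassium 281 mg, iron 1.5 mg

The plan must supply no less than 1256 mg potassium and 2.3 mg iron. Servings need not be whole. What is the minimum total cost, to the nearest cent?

$3.00

A basic optimal solution has at most two foods positive. Try each food alone and each pair with both targets met exactly.
milk only: max(1256/344, 2.3/0.2) = 11.5 servings → $4.03.
canned tuna only: max(1256/281, 2.3/1.5) = 4.47 servings → $7.82.
milk + canned tuna with both tight: 2.692 servings and 1.174 servings → $3.00.
So the least-cost plan costs $3.00.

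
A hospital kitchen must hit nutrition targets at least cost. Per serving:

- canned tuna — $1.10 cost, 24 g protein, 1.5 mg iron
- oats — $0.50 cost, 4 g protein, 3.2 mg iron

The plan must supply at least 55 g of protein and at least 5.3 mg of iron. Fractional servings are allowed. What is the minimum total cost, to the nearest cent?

$2.72

This is a tiny linear program; its minimum lies at a vertex of the feasible set. List the vertices and price them.
canned tuna only: max(55/24, 5.3/1.5) = 3.533 servings → $3.89.
oats only: max(55/4, 5.3/3.2) = 13.75 servings → $6.88.
canned tuna + oats with both tight: 2.186 servings and 0.6314 servings → $2.72.
So the least-cost plan costs $2.72.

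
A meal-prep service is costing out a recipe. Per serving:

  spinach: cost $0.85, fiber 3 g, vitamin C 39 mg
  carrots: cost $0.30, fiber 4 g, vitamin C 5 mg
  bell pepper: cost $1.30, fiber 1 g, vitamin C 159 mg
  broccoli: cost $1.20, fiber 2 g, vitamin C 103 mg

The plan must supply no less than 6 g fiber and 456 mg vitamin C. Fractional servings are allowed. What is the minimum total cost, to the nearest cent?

This is a tiny linear program; its minimum lies at a vertex of the feasible set. List the vertices and price them.
spinach only: max(6/3, 456/39) = 11.69 servings → $9.94.
carrots only: max(6/4, 456/5) = 91.2 servings → $27.36.
bell pepper only: max(6/1, 456/159) = 6 servings → $7.80.
broccoli only: max(6/2, 456/103) = 4.427 servings → $5.31.
spinach + carrots: the both-tight solution has a negative serving — not a feasible corner.
spinach + bell pepper with both tight: 1.137 servings and 2.589 servings → $4.33.
spinach + broccoli: the both-tight solution has a negative serving — not a feasible corner.
carrots + bell pepper with both tight: 0.7892 servings and 2.843 servings → $3.93.
carrots + broccoli: the both-tight solution has a negative serving — not a feasible corner.
bell pepper + broccoli with both tight: 1.367 servings and 2.316 servings → $4.56.
Cheapest feasible corner: $3.93.

$3.93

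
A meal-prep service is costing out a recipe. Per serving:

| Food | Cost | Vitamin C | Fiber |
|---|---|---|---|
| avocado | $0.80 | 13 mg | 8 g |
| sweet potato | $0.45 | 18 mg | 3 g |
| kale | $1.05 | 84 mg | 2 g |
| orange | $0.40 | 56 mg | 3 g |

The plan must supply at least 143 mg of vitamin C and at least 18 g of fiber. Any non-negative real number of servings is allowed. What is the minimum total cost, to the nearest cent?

$2.02

Minimising a linear cost over {vitamin C ≥ 143, fiber ≥ 18, servings ≥ 0} — the optimum is at a vertex, using one or two foods.
avocado only: max(143/13, 18/8) = 11 servings → $8.80.
sweet potato only: max(143/18, 18/3) = 7.944 servings → $3.58.
kale only: max(143/84, 18/2) = 9 servings → $9.45.
orange only: max(143/56, 18/3) = 6 servings → $2.40.
avocado + sweet potato: the both-tight solution has a negative serving — not a feasible corner.
avocado + kale with both tight: 1.898 servings and 1.409 servings → $3.00.
avocado + orange with both tight: 1.416 servings and 2.225 servings → $2.02.
sweet potato + kale with both tight: 5.676 servings and 0.4861 servings → $3.06.
sweet potato + orange with both tight: 5.079 servings and 0.9211 servings → $2.65.
kale + orange with both targets exact would need a negative amount; discard.
The minimum over all feasible corners is $2.02.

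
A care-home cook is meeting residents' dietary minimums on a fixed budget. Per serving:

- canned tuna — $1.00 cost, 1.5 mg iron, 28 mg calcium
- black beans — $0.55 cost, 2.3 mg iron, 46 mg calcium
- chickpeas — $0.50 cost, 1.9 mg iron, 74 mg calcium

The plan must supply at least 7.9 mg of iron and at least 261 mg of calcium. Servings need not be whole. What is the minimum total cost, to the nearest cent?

This is a tiny linear program; its minimum lies at a vertex of the feasible set. List the vertices and price them.
canned tuna only: max(7.9/1.5, 261/28) = 9.321 servings → $9.32.
black beans only: max(7.9/2.3, 261/46) = 5.674 servings → $3.12.
chickpeas only: max(7.9/1.9, 261/74) = 4.158 servings → $2.08.
canned tuna + black beans with both targets exact would need a negative amount; discard.
canned tuna + chickpeas with both tight: 1.535 servings and 2.946 servings → $3.01.
black beans + chickpeas with both tight: 1.071 servings and 2.861 servings → $2.02.
So the least-cost plan costs $2.02.

$2.02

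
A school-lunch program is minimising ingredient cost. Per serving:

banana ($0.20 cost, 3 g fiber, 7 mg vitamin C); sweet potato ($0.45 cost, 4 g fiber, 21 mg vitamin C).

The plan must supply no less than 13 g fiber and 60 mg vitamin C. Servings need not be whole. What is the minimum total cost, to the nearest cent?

The cheapest plan sits at a corner of the feasible region — with two constraints it uses at most two foods.
banana only: max(13/3, 60/7) = 8.571 servings → $1.71.
sweet potato only: max(13/4, 60/21) = 3.25 servings → $1.46.
banana + sweet potato with both tight: 0.9429 servings and 2.543 servings → $1.33.
So the least-cost plan costs $1.33.

$1.33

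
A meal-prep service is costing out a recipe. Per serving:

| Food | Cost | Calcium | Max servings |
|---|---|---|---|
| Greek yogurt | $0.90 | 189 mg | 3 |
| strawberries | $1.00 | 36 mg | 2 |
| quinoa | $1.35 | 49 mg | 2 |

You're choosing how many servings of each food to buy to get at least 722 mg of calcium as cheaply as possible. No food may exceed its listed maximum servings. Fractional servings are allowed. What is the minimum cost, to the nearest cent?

$6.98

Cost per mg of calcium: Greek yogurt $0.0048, quinoa $0.0276, strawberries $0.0278.
Take 3 servings of Greek yogurt: +567.0 mg calcium for $2.70 (total $2.70, still need 155.0 mg).
Take 2 servings of quinoa: +98.0 mg calcium for $2.70 (total $5.40, still need 57.0 mg).
Take 1.583 servings of strawberries: +57.0 mg calcium for $1.58 (total $6.98, still need 0.0 mg).
Filling from the cheapest source first is optimal under one linear minimum: $6.98.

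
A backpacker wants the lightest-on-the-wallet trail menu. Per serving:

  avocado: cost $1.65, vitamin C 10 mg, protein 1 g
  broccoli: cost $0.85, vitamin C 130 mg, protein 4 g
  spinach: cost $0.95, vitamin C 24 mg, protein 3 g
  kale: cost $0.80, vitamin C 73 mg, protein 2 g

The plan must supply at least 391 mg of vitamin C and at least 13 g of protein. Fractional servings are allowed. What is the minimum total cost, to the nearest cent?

The cheapest plan sits at a corner of the feasible region — with two constraints it uses at most two foods.
avocado only: max(391/10, 13/1) = 39.1 servings → $64.52.
broccoli only: max(391/130, 13/4) = 3.25 servings → $2.76.
spinach only: max(391/24, 13/3) = 16.29 servings → $15.48.
kale only: max(391/73, 13/2) = 6.5 servings → $5.20.
avocado + broccoli with both tight: 1.4 servings and 2.9 servings → $4.78.
avocado + spinach: intersection lies outside the first quadrant.
avocado + kale with both tight: 3.151 servings and 4.925 servings → $9.14.
broccoli + spinach with both tight: 2.929 servings and 0.4286 servings → $2.90.
broccoli + kale with both targets exact would need a negative amount; discard.
spinach + kale with both tight: 0.9766 servings and 5.035 servings → $4.96.
Cheapest feasible corner: $2.76.

$2.76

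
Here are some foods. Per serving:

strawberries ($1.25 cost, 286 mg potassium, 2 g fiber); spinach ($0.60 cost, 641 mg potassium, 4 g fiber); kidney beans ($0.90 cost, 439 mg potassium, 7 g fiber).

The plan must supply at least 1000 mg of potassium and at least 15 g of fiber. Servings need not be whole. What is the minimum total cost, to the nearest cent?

A basic optimal solution has at most two foods positive. Try each food alone and each pair with both targets met exactly.
strawberries only: max(1000/286, 15/2) = 7.5 servings → $9.38.
spinach only: max(1000/641, 15/4) = 3.75 servings → $2.25.
kidney beans only: max(1000/439, 15/7) = 2.278 servings → $2.05.
strawberries + spinach: intersection lies outside the first quadrant.
strawberries + kidney beans with both tight: 0.3692 servings and 2.037 servings → $2.30.
spinach + kidney beans with both tight: 0.152 servings and 2.056 servings → $1.94.
So the least-cost plan costs $1.94.

$1.94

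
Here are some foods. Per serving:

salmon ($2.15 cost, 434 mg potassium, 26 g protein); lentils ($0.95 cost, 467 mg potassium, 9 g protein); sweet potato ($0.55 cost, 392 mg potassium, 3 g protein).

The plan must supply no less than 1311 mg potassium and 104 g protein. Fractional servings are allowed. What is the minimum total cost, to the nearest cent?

$8.60

salmon only: max(1311/434, 104/26) = 4 servings → $8.60.
lentils only: max(1311/467, 104/9) = 11.56 servings → $10.98.
sweet potato only: max(1311/392, 104/3) = 34.67 servings → $19.07.
salmon + lentils: intersection lies outside the first quadrant.
salmon + sweet potato: the both-tight solution has a negative serving — not a feasible corner.
lentils + sweet potato: the both-tight solution has a negative serving — not a feasible corner.
So the least-cost plan costs $8.60.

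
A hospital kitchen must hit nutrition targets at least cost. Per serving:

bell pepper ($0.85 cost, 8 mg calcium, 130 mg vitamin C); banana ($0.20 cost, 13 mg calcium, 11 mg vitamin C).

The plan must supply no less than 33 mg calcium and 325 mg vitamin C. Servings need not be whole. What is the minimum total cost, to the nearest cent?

Compare the cost at each extreme point of the feasible region.
bell pepper only: max(33/8, 325/130) = 4.125 servings → $3.51.
banana only: max(33/13, 325/11) = 29.55 servings → $5.91.
bell pepper + banana with both tight: 2.411 servings and 1.055 servings → $2.26.
So the least-cost plan costs $2.26.

$2.26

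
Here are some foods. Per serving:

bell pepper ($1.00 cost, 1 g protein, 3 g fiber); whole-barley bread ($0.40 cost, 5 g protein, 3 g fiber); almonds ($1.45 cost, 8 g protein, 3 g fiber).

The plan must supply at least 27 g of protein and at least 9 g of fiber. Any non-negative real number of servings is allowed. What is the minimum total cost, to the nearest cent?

With two linear requirements the optimum uses one or two foods; enumerate the corners.
bell pepper only: max(27/1, 9/3) = 27 servings → $27.00.
whole-barley bread only: max(27/5, 9/3) = 5.4 servings → $2.16.
almonds only: max(27/8, 9/3) = 3.375 servings → $4.89.
bell pepper + whole-barley bread: the both-tight solution has a negative serving — not a feasible corner.
bell pepper + almonds: intersection lies outside the first quadrant.
whole-barley bread + almonds with both targets exact would need a negative amount; discard.
The minimum over all feasible corners is $2.16.

$2.16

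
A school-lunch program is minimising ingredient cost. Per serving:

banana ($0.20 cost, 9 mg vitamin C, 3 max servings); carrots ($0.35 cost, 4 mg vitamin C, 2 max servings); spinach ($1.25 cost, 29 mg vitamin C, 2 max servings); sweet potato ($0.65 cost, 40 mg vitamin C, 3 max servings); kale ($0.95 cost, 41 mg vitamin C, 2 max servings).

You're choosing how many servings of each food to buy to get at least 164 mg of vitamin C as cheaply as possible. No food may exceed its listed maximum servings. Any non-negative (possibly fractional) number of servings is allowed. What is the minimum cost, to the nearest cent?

$2.94

Cost per mg of vitamin C: sweet potato $0.0163, banana $0.0222, kale $0.0232, spinach $0.0431, carrots $0.0875.
Take 3 servings of sweet potato: +120.0 mg vitamin C for $1.95 (total $1.95, still need 44.0 mg).
Take 3 servings of banana: +27.0 mg vitamin C for $0.60 (total $2.55, still need 17.0 mg).
Take 0.4146 servings of kale: +17.0 mg vitamin C for $0.39 (total $2.94, still need 0.0 mg).
Greedy by cheapest-per-mg is optimal for a single linear constraint, so the minimum cost is $2.94.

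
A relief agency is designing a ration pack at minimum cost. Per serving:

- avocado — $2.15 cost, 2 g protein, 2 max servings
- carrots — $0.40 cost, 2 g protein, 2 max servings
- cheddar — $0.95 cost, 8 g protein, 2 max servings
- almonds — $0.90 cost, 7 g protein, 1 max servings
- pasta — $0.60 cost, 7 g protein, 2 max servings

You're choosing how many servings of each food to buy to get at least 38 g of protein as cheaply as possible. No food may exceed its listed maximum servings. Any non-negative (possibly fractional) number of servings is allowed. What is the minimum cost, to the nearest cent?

$4.20

Cost per g of protein: pasta $0.0857, cheddar $0.1187, almonds $0.1286, carrots $0.2000, avocado $1.0750.
Take 2 servings of pasta: +14.0 g protein for $1.20 (total $1.20, still need 24.0 g).
Take 2 servings of cheddar: +16.0 g protein for $1.90 (total $3.10, still need 8.0 g).
Take 1 serving of almonds: +7.0 g protein for $0.90 (total $4.00, still need 1.0 g).
Take 0.5 servings of carrots: +1.0 g protein for $0.20 (total $4.20, still need 0.0 g).
Filling from the cheapest source first is optimal under one linear minimum: $4.20.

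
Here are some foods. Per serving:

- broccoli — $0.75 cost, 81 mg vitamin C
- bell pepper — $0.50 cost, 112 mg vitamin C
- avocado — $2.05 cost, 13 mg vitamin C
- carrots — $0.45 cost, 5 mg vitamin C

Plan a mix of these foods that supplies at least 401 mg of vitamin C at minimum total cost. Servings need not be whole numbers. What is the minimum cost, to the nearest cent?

Cost per mg of vitamin C: bell pepper $0.0045, broccoli $0.0093, carrots $0.0900, avocado $0.1577.
With no serving limits, use only bell pepper: 401 mg / 112 mg = 3.58 servings × $0.50 = $1.79.

$1.79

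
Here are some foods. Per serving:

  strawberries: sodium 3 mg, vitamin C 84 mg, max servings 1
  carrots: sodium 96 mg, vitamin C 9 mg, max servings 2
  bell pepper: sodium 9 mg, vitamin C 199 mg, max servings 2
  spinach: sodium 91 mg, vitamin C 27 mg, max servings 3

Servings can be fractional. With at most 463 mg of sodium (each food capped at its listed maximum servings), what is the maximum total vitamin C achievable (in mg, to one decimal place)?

Vitamin C per mg sodium: strawberries 28, bell pepper 22.11, spinach 0.2967, carrots 0.09375.
Take 1 serving of strawberries: uses 3 mg sodium, +84.0 mg vitamin C (running total 84.0 mg).
Take 2 servings of bell pepper: uses 18 mg sodium, +398.0 mg vitamin C (running total 482.0 mg).
Take 3 servings of spinach: uses 273 mg sodium, +81.0 mg vitamin C (running total 563.0 mg).
Take 1.76 servings of carrots: uses 169 mg sodium, +15.8 mg vitamin C (running total 578.8 mg).
Filling greedily by vitamin C-per-mg sodium is optimal for one linear limit, giving 578.8 mg.

578.8 mg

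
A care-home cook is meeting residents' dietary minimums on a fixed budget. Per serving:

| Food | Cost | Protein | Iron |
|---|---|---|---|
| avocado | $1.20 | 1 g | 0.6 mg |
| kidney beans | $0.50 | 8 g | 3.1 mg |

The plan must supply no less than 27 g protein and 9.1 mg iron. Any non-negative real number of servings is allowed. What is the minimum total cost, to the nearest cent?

Check every corner: each single food scaled to meet both minima, and each pair solved so both constraints bind.
avocado only: max(27/1, 9.1/0.6) = 27 servings → $32.40.
kidney beans only: max(27/8, 9.1/3.1) = 3.375 servings → $1.69.
avocado + kidney beans: intersection lies outside the first quadrant.
The minimum over all feasible corners is $1.69.

$1.69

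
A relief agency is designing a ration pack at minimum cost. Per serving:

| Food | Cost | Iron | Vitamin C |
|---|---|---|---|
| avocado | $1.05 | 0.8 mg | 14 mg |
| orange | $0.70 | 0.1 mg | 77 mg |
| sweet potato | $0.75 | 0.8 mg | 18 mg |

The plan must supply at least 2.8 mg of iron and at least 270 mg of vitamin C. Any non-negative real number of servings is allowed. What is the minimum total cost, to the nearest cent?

$4.30

With two linear requirements the optimum uses one or two foods; enumerate the corners.
avocado only: max(2.8/0.8, 270/14) = 19.29 servings → $20.25.
orange only: max(2.8/0.1, 270/77) = 28 servings → $19.60.
sweet potato only: max(2.8/0.8, 270/18) = 15 servings → $11.25.
avocado + orange with both tight: 3.133 servings and 2.937 servings → $5.35.
avocado + sweet potato: the both-tight solution has a negative serving — not a feasible corner.
orange + sweet potato with both tight: 2.769 servings and 3.154 servings → $4.30.
The minimum over all feasible corners is $4.30.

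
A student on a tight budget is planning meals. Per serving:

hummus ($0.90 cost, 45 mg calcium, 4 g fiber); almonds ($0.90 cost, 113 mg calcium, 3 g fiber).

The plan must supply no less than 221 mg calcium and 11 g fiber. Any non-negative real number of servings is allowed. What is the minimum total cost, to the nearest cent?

$2.75

A basic optimal solution has at most two foods positive. Try each food alone and each pair with both targets met exactly.
hummus only: max(221/45, 11/4) = 4.911 servings → $4.42.
almonds only: max(221/113, 11/3) = 3.667 servings → $3.30.
hummus + almonds with both tight: 1.83 servings and 1.227 servings → $2.75.
So the least-cost plan costs $2.75.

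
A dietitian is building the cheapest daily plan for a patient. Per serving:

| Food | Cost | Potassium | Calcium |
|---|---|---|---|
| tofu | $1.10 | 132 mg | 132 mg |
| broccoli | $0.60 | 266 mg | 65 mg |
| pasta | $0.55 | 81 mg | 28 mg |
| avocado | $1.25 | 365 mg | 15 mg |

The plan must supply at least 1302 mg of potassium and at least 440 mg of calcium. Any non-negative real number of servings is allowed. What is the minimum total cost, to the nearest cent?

The cheapest plan sits at a corner of the feasible region — with two constraints it uses at most two foods.
tofu only: max(1302/132, 440/132) = 9.864 servings → $10.85.
broccoli only: max(1302/266, 440/65) = 6.769 servings → $4.06.
pasta only: max(1302/81, 440/28) = 16.07 servings → $8.84.
avocado only: max(1302/365, 440/15) = 29.33 servings → $36.67.
tofu + broccoli with both tight: 1.222 servings and 4.289 servings → $3.92.
tofu + pasta: the both-tight solution has a negative serving — not a feasible corner.
tofu + avocado with both tight: 3.053 servings and 2.463 servings → $6.44.
broccoli + pasta with both tight: 0.3738 servings and 14.85 servings → $8.39.
broccoli + avocado: intersection lies outside the first quadrant.
pasta + avocado with both tight: 15.67 servings and 0.09062 servings → $8.73.
The minimum over all feasible corners is $3.92.

$3.92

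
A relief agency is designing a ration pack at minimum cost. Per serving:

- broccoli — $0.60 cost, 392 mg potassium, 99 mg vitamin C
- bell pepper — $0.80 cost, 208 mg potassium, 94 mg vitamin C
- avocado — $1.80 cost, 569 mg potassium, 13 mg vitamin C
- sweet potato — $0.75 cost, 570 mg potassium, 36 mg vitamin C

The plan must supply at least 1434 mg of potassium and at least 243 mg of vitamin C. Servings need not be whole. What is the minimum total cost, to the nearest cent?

$2.06

At the optimum either one food covers both requirements or two foods hit both targets exactly; no other combination can be cheaper.
broccoli only: max(1434/392, 243/99) = 3.658 servings → $2.19.
bell pepper only: max(1434/208, 243/94) = 6.894 servings → $5.52.
avocado only: max(1434/569, 243/13) = 18.69 servings → $33.65.
sweet potato only: max(1434/570, 243/36) = 6.75 servings → $5.06.
broccoli + bell pepper with both targets exact would need a negative amount; discard.
broccoli + avocado with both tight: 2.335 servings and 0.9117 servings → $3.04.
broccoli + sweet potato with both tight: 2.053 servings and 1.104 servings → $2.06.
bell pepper + avocado with both tight: 2.356 servings and 1.659 servings → $4.87.
bell pepper + sweet potato with both tight: 1.885 servings and 1.828 servings → $2.88.
avocado + sweet potato: intersection lies outside the first quadrant.
Cheapest feasible corner: $2.06.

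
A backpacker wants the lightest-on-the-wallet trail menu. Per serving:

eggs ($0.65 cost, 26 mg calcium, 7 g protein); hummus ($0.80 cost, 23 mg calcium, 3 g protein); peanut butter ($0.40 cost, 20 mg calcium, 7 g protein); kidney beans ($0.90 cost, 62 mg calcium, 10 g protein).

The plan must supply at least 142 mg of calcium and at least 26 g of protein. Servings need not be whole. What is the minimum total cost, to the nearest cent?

Check every corner: each single food scaled to meet both minima, and each pair solved so both constraints bind.
eggs only: max(142/26, 26/7) = 5.462 servings → $3.55.
hummus only: max(142/23, 26/3) = 8.667 servings → $6.93.
peanut butter only: max(142/20, 26/7) = 7.1 servings → $2.84.
kidney beans only: max(142/62, 26/10) = 2.6 servings → $2.34.
eggs + hummus with both tight: 2.072 servings and 3.831 servings → $4.41.
eggs + peanut butter with both targets exact would need a negative amount; discard.
eggs + kidney beans with both tight: 1.103 servings and 1.828 servings → $2.36.
hummus + peanut butter with both tight: 4.693 servings and 1.703 servings → $4.44.
hummus + kidney beans: the both-tight solution has a negative serving — not a feasible corner.
peanut butter + kidney beans with both tight: 0.8205 servings and 2.026 servings → $2.15.
Cheapest feasible corner: $2.15.

$2.15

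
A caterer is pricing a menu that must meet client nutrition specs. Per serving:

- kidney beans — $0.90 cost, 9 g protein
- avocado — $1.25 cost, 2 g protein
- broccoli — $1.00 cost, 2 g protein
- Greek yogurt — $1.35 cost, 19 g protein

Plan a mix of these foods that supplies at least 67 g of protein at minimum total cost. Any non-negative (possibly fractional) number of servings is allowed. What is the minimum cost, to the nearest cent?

$4.76

Cost per g of protein: Greek yogurt $0.0711, kidney beans $0.1000, broccoli $0.5000, avocado $0.6250.
With no serving limits, use only Greek yogurt: 67 g / 19 g = 3.526 servings × $1.35 = $4.76.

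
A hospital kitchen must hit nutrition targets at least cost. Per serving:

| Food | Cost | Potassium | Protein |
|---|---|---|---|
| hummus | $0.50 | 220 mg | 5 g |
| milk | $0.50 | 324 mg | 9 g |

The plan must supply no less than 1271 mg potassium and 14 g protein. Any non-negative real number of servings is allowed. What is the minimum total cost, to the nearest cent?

$1.96

The cheapest plan sits at a corner of the feasible region — with two constraints it uses at most two foods.
hummus only: max(1271/220, 14/5) = 5.777 servings → $2.89.
milk only: max(1271/324, 14/9) = 3.923 servings → $1.96.
hummus + milk with both targets exact would need a negative amount; discard.
Cheapest feasible corner: $1.96.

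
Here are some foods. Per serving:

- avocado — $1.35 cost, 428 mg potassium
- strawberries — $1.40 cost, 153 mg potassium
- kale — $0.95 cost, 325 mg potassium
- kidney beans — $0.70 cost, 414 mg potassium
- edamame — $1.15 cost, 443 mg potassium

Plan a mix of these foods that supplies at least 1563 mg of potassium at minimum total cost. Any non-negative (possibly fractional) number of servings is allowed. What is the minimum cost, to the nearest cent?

$2.64

Cost per mg of potassium: kidney beans $0.0017, edamame $0.0026, kale $0.0029, avocado $0.0032, strawberries $0.0092.
With no serving limits, use only kidney beans: 1563 mg / 414 mg = 3.775 servings × $0.70 = $2.64.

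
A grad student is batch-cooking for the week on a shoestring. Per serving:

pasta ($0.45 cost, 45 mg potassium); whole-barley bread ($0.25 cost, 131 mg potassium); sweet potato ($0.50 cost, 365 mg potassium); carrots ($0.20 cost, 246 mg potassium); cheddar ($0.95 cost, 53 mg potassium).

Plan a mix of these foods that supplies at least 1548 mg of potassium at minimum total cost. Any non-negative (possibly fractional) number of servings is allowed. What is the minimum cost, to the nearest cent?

$1.26

Cost per mg of potassium: carrots $0.0008, sweet potato $0.0014, whole-barley bread $0.0019, pasta $0.0100, cheddar $0.0179.
With no serving limits, use only carrots: 1548 mg / 246 mg = 6.293 servings × $0.20 = $1.26.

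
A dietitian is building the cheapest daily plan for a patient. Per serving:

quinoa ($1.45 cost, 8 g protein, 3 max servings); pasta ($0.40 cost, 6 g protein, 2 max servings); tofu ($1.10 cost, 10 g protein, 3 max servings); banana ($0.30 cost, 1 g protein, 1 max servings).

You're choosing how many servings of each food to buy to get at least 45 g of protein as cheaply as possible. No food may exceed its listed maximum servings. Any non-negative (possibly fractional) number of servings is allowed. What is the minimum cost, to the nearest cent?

$4.64

Cost per g of protein: pasta $0.0667, tofu $0.1100, quinoa $0.1812, banana $0.3000.
Take 2 servings of pasta: +12.0 g protein for $0.80 (total $0.80, still need 33.0 g).
Take 3 servings of tofu: +30.0 g protein for $3.30 (total $4.10, still need 3.0 g).
Take 0.375 servings of quinoa: +3.0 g protein for $0.54 (total $4.64, still need 0.0 g).
Filling from the cheapest source first is optimal under one linear minimum: $4.64.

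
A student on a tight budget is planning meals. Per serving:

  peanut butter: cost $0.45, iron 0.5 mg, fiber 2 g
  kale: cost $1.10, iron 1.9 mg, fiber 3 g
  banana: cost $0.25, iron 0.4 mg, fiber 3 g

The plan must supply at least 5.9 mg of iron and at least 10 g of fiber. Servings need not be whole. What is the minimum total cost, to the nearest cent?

The cheapest plan sits at a corner of the feasible region — with two constraints it uses at most two foods.
peanut butter only: max(5.9/0.5, 10/2) = 11.8 servings → $5.31.
kale only: max(5.9/1.9, 10/3) = 3.333 servings → $3.67.
banana only: max(5.9/0.4, 10/3) = 14.75 servings → $3.69.
peanut butter + kale with both tight: 0.5652 servings and 2.957 servings → $3.51.
peanut butter + banana: intersection lies outside the first quadrant.
kale + banana with both tight: 3.044 servings and 0.2889 servings → $3.42.
Cheapest feasible corner: $3.42.

$3.42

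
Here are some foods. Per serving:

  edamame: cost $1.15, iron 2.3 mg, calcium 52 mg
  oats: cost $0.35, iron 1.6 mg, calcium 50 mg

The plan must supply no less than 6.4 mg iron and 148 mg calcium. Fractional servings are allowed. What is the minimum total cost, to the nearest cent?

With two linear requirements the optimum uses one or two foods; enumerate the corners.
edamame only: max(6.4/2.3, 148/52) = 2.846 servings → $3.27.
oats only: max(6.4/1.6, 148/50) = 4 servings → $1.40.
edamame + oats with both tight: 2.616 servings and 0.239 servings → $3.09.
So the least-cost plan costs $1.40.

$1.40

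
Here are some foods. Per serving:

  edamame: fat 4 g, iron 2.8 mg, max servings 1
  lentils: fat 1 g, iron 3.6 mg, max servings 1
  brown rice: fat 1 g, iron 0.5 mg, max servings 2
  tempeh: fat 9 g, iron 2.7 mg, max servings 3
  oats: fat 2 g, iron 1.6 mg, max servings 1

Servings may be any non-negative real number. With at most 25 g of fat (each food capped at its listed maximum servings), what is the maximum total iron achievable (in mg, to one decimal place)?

13.8 mg

Iron per g fat: lentils 3.6, oats 0.8, edamame 0.7, brown rice 0.5, tempeh 0.3.
Take 1 serving of lentils: uses 1 g fat, +3.6 mg iron (running total 3.6 mg).
Take 1 serving of oats: uses 2 g fat, +1.6 mg iron (running total 5.2 mg).
Take 1 serving of edamame: uses 4 g fat, +2.8 mg iron (running total 8.0 mg).
Take 2 servings of brown rice: uses 2 g fat, +1.0 mg iron (running total 9.0 mg).
Take 1.778 servings of tempeh: uses 16 g fat, +4.8 mg iron (running total 13.8 mg).
Filling greedily by iron-per-g fat is optimal for one linear limit, giving 13.8 mg.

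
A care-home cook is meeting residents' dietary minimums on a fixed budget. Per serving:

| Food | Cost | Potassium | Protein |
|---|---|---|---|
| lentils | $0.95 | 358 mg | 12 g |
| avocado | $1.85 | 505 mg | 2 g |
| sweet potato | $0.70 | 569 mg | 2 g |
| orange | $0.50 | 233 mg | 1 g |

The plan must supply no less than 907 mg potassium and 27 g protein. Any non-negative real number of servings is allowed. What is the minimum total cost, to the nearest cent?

$2.25

Compare the cost at each extreme point of the feasible region.
lentils only: max(907/358, 27/12) = 2.534 servings → $2.41.
avocado only: max(907/505, 27/2) = 13.5 servings → $24.98.
sweet potato only: max(907/569, 27/2) = 13.5 servings → $9.45.
orange only: max(907/233, 27/1) = 27 servings → $13.50.
lentils + avocado with both tight: 2.212 servings and 0.2279 servings → $2.52.
lentils + sweet potato with both tight: 2.217 servings and 0.1993 servings → $2.25.
lentils + orange with both tight: 2.208 servings and 0.4996 servings → $2.35.
avocado + sweet potato: the both-tight solution has a negative serving — not a feasible corner.
avocado + orange: the both-tight solution has a negative serving — not a feasible corner.
sweet potato + orange: intersection lies outside the first quadrant.
So the least-cost plan costs $2.25.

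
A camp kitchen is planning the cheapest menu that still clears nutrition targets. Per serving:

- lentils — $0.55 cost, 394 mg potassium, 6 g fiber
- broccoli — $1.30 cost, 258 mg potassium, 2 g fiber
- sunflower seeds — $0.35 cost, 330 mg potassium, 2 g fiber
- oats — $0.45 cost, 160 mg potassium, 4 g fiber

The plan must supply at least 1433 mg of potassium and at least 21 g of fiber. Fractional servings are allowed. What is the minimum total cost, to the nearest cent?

$1.97

At the optimum either one food covers both requirements or two foods hit both targets exactly; no other combination can be cheaper.
lentils only: max(1433/394, 21/6) = 3.637 servings → $2.00.
broccoli only: max(1433/258, 21/2) = 10.5 servings → $13.65.
sunflower seeds only: max(1433/330, 21/2) = 10.5 servings → $3.67.
oats only: max(1433/160, 21/4) = 8.956 servings → $4.03.
lentils + broccoli with both tight: 3.358 servings and 0.4263 servings → $2.40.
lentils + sunflower seeds with both tight: 3.409 servings and 0.2718 servings → $1.97.
lentils + oats: the both-tight solution has a negative serving — not a feasible corner.
broccoli + sunflower seeds: intersection lies outside the first quadrant.
broccoli + oats with both tight: 3.331 servings and 3.584 servings → $5.94.
sunflower seeds + oats with both tight: 2.372 servings and 4.064 servings → $2.66.
The minimum over all feasible corners is $1.97.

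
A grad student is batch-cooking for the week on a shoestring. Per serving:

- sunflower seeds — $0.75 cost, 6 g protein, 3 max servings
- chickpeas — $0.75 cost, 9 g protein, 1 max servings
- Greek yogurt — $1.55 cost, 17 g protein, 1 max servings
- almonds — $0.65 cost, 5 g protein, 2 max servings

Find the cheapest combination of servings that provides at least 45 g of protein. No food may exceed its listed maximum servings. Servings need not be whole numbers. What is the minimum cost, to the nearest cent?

$4.68

Cost per g of protein: chickpeas $0.0833, Greek yogurt $0.0912, sunflower seeds $0.1250, almonds $0.1300.
Take 1 serving of chickpeas: +9.0 g protein for $0.75 (total $0.75, still need 36.0 g).
Take 1 serving of Greek yogurt: +17.0 g protein for $1.55 (total $2.30, still need 19.0 g).
Take 3 servings of sunflower seeds: +18.0 g protein for $2.25 (total $4.55, still need 1.0 g).
Take 0.2 servings of almonds: +1.0 g protein for $0.13 (total $4.68, still need 0.0 g).
Greedy by cheapest-per-g is optimal for a single linear constraint, so the minimum cost is $4.68.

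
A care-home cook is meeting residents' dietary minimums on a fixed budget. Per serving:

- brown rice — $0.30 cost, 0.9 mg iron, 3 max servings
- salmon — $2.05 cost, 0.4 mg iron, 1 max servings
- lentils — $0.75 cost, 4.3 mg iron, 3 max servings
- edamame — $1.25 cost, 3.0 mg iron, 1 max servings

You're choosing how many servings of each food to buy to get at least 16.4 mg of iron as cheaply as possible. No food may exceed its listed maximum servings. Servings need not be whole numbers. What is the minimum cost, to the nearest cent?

Cost per mg of iron: lentils $0.1744, brown rice $0.3333, edamame $0.4167, salmon $5.1250.
Take 3 servings of lentils: +12.9 mg iron for $2.25 (total $2.25, still need 3.5 mg).
Take 3 servings of brown rice: +2.7 mg iron for $0.90 (total $3.15, still need 0.8 mg).
Take 0.2667 servings of edamame: +0.8 mg iron for $0.33 (total $3.48, still need 0.0 mg).
Filling from the cheapest source first is optimal under one linear minimum: $3.48.

$3.48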